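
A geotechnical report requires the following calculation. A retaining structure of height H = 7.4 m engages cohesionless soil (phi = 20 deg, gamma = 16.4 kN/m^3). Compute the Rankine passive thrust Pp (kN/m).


Result: 915.85 kN/m

Derivation:
Compute passive earth pressure coefficient:
Kp = tan^2(45 + phi/2) = tan^2(55.0) = 2.039607
Compute passive force:
Pp = 0.5 * Kp * gamma * H^2
Pp = 0.5 * 2.039607 * 16.4 * 7.4^2
Pp = 915.85 kN/m


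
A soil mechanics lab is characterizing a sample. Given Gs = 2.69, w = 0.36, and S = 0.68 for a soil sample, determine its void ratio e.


Using the relation e = Gs * w / S
e = 2.69 * 0.36 / 0.68
e = 1.4241


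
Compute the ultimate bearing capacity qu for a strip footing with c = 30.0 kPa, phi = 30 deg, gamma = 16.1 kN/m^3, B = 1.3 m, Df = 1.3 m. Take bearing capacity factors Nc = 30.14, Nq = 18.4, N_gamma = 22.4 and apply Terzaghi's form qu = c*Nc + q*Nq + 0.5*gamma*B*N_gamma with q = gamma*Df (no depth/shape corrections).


Result: 1523.73 kPa

Derivation:
Compute qu = c*Nc + gamma*Df*Nq + 0.5*gamma*B*N_gamma
Term 1: 30.0 * 30.14 = 904.2
Term 2: 16.1 * 1.3 * 18.4 = 385.112
Term 3: 0.5 * 16.1 * 1.3 * 22.4 = 234.416
qu = 904.2 + 385.112 + 234.416
qu = 1523.73 kPa


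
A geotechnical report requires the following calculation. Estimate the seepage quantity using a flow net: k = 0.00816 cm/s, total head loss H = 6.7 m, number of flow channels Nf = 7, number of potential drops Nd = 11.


Result: 0.0003479 m^3/s per m

Derivation:
Convert k to m/s for unit consistency with H:
k = 0.00816 cm/s = 0.00816 / 100 m/s = 8.16e-05 m/s
Using q = k * H * Nf / Nd
Nf / Nd = 7 / 11 = 0.6364
q = 8.16e-05 * 6.7 * 0.6364
q = 0.0003479 m^3/s per m


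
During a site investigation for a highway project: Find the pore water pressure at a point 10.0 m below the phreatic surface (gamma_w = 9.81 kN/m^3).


Using u = gamma_w * h_w
u = 9.81 * 10.0
u = 98.1 kPa


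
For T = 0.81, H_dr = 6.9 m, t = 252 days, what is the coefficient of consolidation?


Using cv = T * H_dr^2 / t
H_dr^2 = 6.9^2 = 47.61
cv = 0.81 * 47.61 / 252
cv = 0.15303 m^2/day


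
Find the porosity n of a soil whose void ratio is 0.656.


Using the relation n = e / (1 + e)
n = 0.656 / (1 + 0.656)
n = 0.656 / 1.656
n = 0.3961


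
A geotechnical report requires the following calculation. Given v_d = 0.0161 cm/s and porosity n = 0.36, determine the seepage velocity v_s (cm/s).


Result: 0.04472 cm/s

Derivation:
Using v_s = v_d / n
v_s = 0.0161 / 0.36
v_s = 0.04472 cm/s


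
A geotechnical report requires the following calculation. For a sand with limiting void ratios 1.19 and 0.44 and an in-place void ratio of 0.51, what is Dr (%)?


Using Dr = (e_max - e) / (e_max - e_min) * 100
e_max - e = 1.19 - 0.51 = 0.68
e_max - e_min = 1.19 - 0.44 = 0.75
Dr = 0.68 / 0.75 * 100
Dr = 90.67 %


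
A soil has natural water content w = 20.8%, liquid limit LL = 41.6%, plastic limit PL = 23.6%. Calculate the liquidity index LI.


First compute the plasticity index:
PI = LL - PL = 41.6 - 23.6 = 18.0
Then compute the liquidity index:
LI = (w - PL) / PI
LI = (20.8 - 23.6) / 18.0
LI = -0.156


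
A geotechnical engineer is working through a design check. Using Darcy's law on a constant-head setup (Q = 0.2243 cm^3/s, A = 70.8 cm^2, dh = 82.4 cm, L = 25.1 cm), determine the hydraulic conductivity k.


Compute hydraulic gradient:
i = dh / L = 82.4 / 25.1 = 3.28287
Then apply Darcy's law:
k = Q / (A * i)
k = 0.2243 / (70.8 * 3.28287)
k = 0.2243 / 232.427
k = 0.000965 cm/s


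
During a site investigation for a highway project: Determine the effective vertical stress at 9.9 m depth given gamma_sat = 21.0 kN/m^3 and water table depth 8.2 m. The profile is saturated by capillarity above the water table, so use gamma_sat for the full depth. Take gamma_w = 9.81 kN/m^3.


Total stress = gamma_sat * depth
sigma = 21.0 * 9.9 = 207.9 kPa
Pore water pressure u = gamma_w * (depth - d_wt)
u = 9.81 * (9.9 - 8.2) = 16.677 kPa
Effective stress = sigma - u
sigma' = 207.9 - 16.677 = 191.22 kPa


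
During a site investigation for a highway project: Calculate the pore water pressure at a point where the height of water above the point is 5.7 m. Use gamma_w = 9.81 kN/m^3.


Using u = gamma_w * h_w
u = 9.81 * 5.7
u = 55.92 kPa


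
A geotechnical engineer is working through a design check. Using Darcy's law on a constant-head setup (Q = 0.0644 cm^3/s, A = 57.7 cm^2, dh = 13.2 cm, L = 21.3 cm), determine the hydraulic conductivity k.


Compute hydraulic gradient:
i = dh / L = 13.2 / 21.3 = 0.619718
Then apply Darcy's law:
k = Q / (A * i)
k = 0.0644 / (57.7 * 0.619718)
k = 0.0644 / 35.7577
k = 0.001801 cm/s


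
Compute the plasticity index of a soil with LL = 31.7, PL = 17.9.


Using PI = LL - PL
PI = 31.7 - 17.9
PI = 13.8


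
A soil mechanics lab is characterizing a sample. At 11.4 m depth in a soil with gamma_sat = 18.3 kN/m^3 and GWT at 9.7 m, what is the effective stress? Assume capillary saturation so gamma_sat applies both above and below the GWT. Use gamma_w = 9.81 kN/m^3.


Result: 191.94 kPa

Derivation:
Total stress = gamma_sat * depth
sigma = 18.3 * 11.4 = 208.62 kPa
Pore water pressure u = gamma_w * (depth - d_wt)
u = 9.81 * (11.4 - 9.7) = 16.677 kPa
Effective stress = sigma - u
sigma' = 208.62 - 16.677 = 191.94 kPa


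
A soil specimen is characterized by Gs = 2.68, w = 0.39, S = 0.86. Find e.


Using the relation e = Gs * w / S
e = 2.68 * 0.39 / 0.86
e = 1.2153


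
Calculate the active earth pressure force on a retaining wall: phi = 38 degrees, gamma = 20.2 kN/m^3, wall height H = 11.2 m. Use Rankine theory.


Compute active earth pressure coefficient:
Ka = tan^2(45 - phi/2) = tan^2(26.0) = 0.237883
Compute active force:
Pa = 0.5 * Ka * gamma * H^2
Pa = 0.5 * 0.237883 * 20.2 * 11.2^2
Pa = 301.38 kN/m


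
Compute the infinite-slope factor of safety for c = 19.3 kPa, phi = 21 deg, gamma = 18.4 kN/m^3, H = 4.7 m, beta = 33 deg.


Result: 1.08

Derivation:
Using Fs = c / (gamma*H*sin(beta)*cos(beta)) + tan(phi)/tan(beta)
Cohesion contribution = 19.3 / (18.4*4.7*sin(33)*cos(33))
Cohesion contribution = 0.488586
Friction contribution = tan(21)/tan(33) = 0.591099
Fs = 0.488586 + 0.591099
Fs = 1.08


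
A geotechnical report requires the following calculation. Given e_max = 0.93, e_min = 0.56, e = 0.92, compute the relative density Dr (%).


Using Dr = (e_max - e) / (e_max - e_min) * 100
e_max - e = 0.93 - 0.92 = 0.01
e_max - e_min = 0.93 - 0.56 = 0.37
Dr = 0.01 / 0.37 * 100
Dr = 2.7 %


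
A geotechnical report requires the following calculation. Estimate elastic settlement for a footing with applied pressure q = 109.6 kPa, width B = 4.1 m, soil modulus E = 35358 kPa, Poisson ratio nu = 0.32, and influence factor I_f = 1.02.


Using Se = q * B * (1 - nu^2) * I_f / E
1 - nu^2 = 1 - 0.32^2 = 0.8976
Se = 109.6 * 4.1 * 0.8976 * 1.02 / 35358
Se = 0.011636 m
Convert to mm: Se = 0.011636 * 1000 = 11.636 mm


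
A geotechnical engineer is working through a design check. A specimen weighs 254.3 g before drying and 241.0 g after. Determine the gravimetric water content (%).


Result: 5.52 %

Derivation:
Using w = (m_wet - m_dry) / m_dry * 100
m_wet - m_dry = 254.3 - 241.0 = 13.3 g
w = 13.3 / 241.0 * 100
w = 5.52 %


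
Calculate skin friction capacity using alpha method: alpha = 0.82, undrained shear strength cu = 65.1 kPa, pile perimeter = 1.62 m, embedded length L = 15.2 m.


Using Qs = alpha * cu * perimeter * L
Qs = 0.82 * 65.1 * 1.62 * 15.2
Qs = 1314.48 kN


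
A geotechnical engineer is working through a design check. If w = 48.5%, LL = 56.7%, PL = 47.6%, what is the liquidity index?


First compute the plasticity index:
PI = LL - PL = 56.7 - 47.6 = 9.1
Then compute the liquidity index:
LI = (w - PL) / PI
LI = (48.5 - 47.6) / 9.1
LI = 0.099


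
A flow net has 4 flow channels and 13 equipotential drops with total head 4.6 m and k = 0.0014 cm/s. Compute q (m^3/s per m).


Convert k to m/s for unit consistency with H:
k = 0.0014 cm/s = 0.0014 / 100 m/s = 1.4e-05 m/s
Using q = k * H * Nf / Nd
Nf / Nd = 4 / 13 = 0.3077
q = 1.4e-05 * 4.6 * 0.3077
q = 1.982e-05 m^3/s per m


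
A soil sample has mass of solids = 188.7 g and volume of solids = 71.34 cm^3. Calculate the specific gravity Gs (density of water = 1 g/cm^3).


Using Gs = m_s / (V_s * rho_w)
Since rho_w = 1 g/cm^3:
Gs = 188.7 / 71.34
Gs = 2.645


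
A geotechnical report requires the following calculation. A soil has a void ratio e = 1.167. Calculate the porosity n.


Using the relation n = e / (1 + e)
n = 1.167 / (1 + 1.167)
n = 1.167 / 2.167
n = 0.5385


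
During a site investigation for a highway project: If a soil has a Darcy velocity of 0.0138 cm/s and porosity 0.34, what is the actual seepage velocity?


Using v_s = v_d / n
v_s = 0.0138 / 0.34
v_s = 0.04059 cm/s


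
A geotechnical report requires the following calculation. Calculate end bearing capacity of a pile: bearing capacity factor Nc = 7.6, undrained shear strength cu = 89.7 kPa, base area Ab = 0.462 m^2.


Using Qb = Nc * cu * Ab
Qb = 7.6 * 89.7 * 0.462
Qb = 314.95 kN


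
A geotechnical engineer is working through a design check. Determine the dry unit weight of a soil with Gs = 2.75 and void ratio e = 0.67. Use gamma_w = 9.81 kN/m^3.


Using gamma_d = Gs * gamma_w / (1 + e)
gamma_d = 2.75 * 9.81 / (1 + 0.67)
gamma_d = 2.75 * 9.81 / 1.67
gamma_d = 16.154 kN/m^3


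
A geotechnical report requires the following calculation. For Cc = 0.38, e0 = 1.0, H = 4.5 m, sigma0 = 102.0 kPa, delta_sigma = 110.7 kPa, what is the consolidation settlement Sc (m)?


Using Sc = Cc * H / (1 + e0) * log10((sigma0 + delta_sigma) / sigma0)
Stress ratio = (102.0 + 110.7) / 102.0 = 2.08529
log10(2.08529) = 0.319167
Cc * H / (1 + e0) = 0.38 * 4.5 / (1 + 1.0) = 0.855
Sc = 0.855 * 0.319167
Sc = 0.2729 m


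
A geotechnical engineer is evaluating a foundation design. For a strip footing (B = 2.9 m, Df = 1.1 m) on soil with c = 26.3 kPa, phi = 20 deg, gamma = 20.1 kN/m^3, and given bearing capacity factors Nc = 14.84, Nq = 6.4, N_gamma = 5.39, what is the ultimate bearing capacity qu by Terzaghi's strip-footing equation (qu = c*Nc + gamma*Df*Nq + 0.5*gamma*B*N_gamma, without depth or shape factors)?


Compute qu = c*Nc + gamma*Df*Nq + 0.5*gamma*B*N_gamma
Term 1: 26.3 * 14.84 = 390.292
Term 2: 20.1 * 1.1 * 6.4 = 141.504
Term 3: 0.5 * 20.1 * 2.9 * 5.39 = 157.09155
qu = 390.292 + 141.504 + 157.09155
qu = 688.89 kPa


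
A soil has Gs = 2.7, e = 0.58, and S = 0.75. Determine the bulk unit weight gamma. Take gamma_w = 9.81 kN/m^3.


Using gamma = gamma_w * (Gs + S*e) / (1 + e)
Numerator: Gs + S*e = 2.7 + 0.75*0.58 = 3.135
Denominator: 1 + e = 1 + 0.58 = 1.58
gamma = 9.81 * 3.135 / 1.58
gamma = 19.465 kN/m^3


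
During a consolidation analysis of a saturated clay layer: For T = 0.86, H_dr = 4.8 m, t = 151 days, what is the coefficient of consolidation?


Using cv = T * H_dr^2 / t
H_dr^2 = 4.8^2 = 23.04
cv = 0.86 * 23.04 / 151
cv = 0.13122 m^2/day


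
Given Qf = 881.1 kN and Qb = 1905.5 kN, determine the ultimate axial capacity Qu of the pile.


Using Qu = Qf + Qb
Qu = 881.1 + 1905.5
Qu = 2786.6 kN


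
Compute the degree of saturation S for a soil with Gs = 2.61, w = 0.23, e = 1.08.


Result: 0.5558

Derivation:
Using S = Gs * w / e
S = 2.61 * 0.23 / 1.08
S = 0.5558


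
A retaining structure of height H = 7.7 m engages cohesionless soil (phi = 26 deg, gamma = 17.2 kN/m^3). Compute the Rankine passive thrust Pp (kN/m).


Compute passive earth pressure coefficient:
Kp = tan^2(45 + phi/2) = tan^2(58.0) = 2.561071
Compute passive force:
Pp = 0.5 * Kp * gamma * H^2
Pp = 0.5 * 2.561071 * 17.2 * 7.7^2
Pp = 1305.87 kN/m


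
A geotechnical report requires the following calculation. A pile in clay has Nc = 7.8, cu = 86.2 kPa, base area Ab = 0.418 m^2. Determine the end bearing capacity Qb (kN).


Result: 281.05 kN

Derivation:
Using Qb = Nc * cu * Ab
Qb = 7.8 * 86.2 * 0.418
Qb = 281.05 kN


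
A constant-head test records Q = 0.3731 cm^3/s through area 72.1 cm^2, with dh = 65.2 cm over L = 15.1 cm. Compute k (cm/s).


Compute hydraulic gradient:
i = dh / L = 65.2 / 15.1 = 4.31788
Then apply Darcy's law:
k = Q / (A * i)
k = 0.3731 / (72.1 * 4.31788)
k = 0.3731 / 311.319
k = 0.001198 cm/s


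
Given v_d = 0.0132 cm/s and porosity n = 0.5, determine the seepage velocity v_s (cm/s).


Using v_s = v_d / n
v_s = 0.0132 / 0.5
v_s = 0.0264 cm/s


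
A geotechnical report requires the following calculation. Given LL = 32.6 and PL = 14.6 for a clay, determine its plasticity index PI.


Using PI = LL - PL
PI = 32.6 - 14.6
PI = 18.0


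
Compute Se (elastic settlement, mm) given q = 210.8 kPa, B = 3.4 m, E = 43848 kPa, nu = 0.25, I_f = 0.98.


Using Se = q * B * (1 - nu^2) * I_f / E
1 - nu^2 = 1 - 0.25^2 = 0.9375
Se = 210.8 * 3.4 * 0.9375 * 0.98 / 43848
Se = 0.015017 m
Convert to mm: Se = 0.015017 * 1000 = 15.017 mm


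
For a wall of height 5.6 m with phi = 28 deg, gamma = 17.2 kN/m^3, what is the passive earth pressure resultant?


Result: 747.01 kN/m

Derivation:
Compute passive earth pressure coefficient:
Kp = tan^2(45 + phi/2) = tan^2(59.0) = 2.769826
Compute passive force:
Pp = 0.5 * Kp * gamma * H^2
Pp = 0.5 * 2.769826 * 17.2 * 5.6^2
Pp = 747.01 kN/m


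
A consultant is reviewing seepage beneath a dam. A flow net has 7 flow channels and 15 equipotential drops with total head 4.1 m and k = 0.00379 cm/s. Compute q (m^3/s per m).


Convert k to m/s for unit consistency with H:
k = 0.00379 cm/s = 0.00379 / 100 m/s = 3.79e-05 m/s
Using q = k * H * Nf / Nd
Nf / Nd = 7 / 15 = 0.4667
q = 3.79e-05 * 4.1 * 0.4667
q = 7.252e-05 m^3/s per m


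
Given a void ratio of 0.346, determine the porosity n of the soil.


Using the relation n = e / (1 + e)
n = 0.346 / (1 + 0.346)
n = 0.346 / 1.346
n = 0.2571


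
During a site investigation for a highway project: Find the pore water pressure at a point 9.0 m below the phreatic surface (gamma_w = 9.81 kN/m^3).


Using u = gamma_w * h_w
u = 9.81 * 9.0
u = 88.29 kPa


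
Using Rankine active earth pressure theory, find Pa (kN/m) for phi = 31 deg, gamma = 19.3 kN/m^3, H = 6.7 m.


Compute active earth pressure coefficient:
Ka = tan^2(45 - phi/2) = tan^2(29.5) = 0.320099
Compute active force:
Pa = 0.5 * Ka * gamma * H^2
Pa = 0.5 * 0.320099 * 19.3 * 6.7^2
Pa = 138.66 kN/m


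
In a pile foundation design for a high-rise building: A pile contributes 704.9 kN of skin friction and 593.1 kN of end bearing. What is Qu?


Using Qu = Qf + Qb
Qu = 704.9 + 593.1
Qu = 1298.0 kN


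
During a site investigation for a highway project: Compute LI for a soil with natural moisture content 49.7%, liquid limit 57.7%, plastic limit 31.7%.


Result: 0.692

Derivation:
First compute the plasticity index:
PI = LL - PL = 57.7 - 31.7 = 26.0
Then compute the liquidity index:
LI = (w - PL) / PI
LI = (49.7 - 31.7) / 26.0
LI = 0.692


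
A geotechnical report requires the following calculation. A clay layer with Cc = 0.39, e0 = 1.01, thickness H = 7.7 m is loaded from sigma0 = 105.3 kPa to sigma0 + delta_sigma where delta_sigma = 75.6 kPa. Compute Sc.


Result: 0.3511 m

Derivation:
Using Sc = Cc * H / (1 + e0) * log10((sigma0 + delta_sigma) / sigma0)
Stress ratio = (105.3 + 75.6) / 105.3 = 1.71795
log10(1.71795) = 0.23501
Cc * H / (1 + e0) = 0.39 * 7.7 / (1 + 1.01) = 1.49403
Sc = 1.49403 * 0.23501
Sc = 0.3511 m


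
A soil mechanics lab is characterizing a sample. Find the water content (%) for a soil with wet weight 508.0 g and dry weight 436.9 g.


Using w = (m_wet - m_dry) / m_dry * 100
m_wet - m_dry = 508.0 - 436.9 = 71.1 g
w = 71.1 / 436.9 * 100
w = 16.27 %


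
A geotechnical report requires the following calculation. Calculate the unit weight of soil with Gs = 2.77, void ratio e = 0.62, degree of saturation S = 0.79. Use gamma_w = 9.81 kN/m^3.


Result: 19.74 kN/m^3

Derivation:
Using gamma = gamma_w * (Gs + S*e) / (1 + e)
Numerator: Gs + S*e = 2.77 + 0.79*0.62 = 3.2598
Denominator: 1 + e = 1 + 0.62 = 1.62
gamma = 9.81 * 3.2598 / 1.62
gamma = 19.74 kN/m^3


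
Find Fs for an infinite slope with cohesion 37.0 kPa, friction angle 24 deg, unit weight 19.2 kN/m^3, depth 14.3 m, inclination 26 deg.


Result: 1.255

Derivation:
Using Fs = c / (gamma*H*sin(beta)*cos(beta)) + tan(phi)/tan(beta)
Cohesion contribution = 37.0 / (19.2*14.3*sin(26)*cos(26))
Cohesion contribution = 0.342029
Friction contribution = tan(24)/tan(26) = 0.912854
Fs = 0.342029 + 0.912854
Fs = 1.255


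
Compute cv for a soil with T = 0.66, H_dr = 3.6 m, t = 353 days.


Using cv = T * H_dr^2 / t
H_dr^2 = 3.6^2 = 12.96
cv = 0.66 * 12.96 / 353
cv = 0.02423 m^2/day


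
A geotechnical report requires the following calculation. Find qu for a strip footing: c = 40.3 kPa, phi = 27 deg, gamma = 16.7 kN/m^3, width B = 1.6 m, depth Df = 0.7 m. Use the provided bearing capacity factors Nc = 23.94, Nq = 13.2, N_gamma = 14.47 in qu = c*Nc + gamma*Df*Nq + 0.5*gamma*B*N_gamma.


Result: 1312.41 kPa

Derivation:
Compute qu = c*Nc + gamma*Df*Nq + 0.5*gamma*B*N_gamma
Term 1: 40.3 * 23.94 = 964.782
Term 2: 16.7 * 0.7 * 13.2 = 154.308
Term 3: 0.5 * 16.7 * 1.6 * 14.47 = 193.3192
qu = 964.782 + 154.308 + 193.3192
qu = 1312.41 kPa


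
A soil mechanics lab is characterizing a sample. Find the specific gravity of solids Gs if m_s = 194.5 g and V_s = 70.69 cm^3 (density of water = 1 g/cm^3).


Result: 2.751

Derivation:
Using Gs = m_s / (V_s * rho_w)
Since rho_w = 1 g/cm^3:
Gs = 194.5 / 70.69
Gs = 2.751


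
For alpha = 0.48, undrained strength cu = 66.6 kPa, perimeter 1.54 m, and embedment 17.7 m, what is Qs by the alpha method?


Result: 871.38 kN

Derivation:
Using Qs = alpha * cu * perimeter * L
Qs = 0.48 * 66.6 * 1.54 * 17.7
Qs = 871.38 kN


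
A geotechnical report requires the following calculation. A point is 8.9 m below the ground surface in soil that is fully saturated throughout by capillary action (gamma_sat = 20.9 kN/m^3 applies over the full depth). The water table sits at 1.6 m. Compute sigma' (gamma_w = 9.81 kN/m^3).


Total stress = gamma_sat * depth
sigma = 20.9 * 8.9 = 186.01 kPa
Pore water pressure u = gamma_w * (depth - d_wt)
u = 9.81 * (8.9 - 1.6) = 71.613 kPa
Effective stress = sigma - u
sigma' = 186.01 - 71.613 = 114.4 kPa


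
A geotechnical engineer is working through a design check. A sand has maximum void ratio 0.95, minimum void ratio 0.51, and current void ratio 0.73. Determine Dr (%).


Result: 50.0 %

Derivation:
Using Dr = (e_max - e) / (e_max - e_min) * 100
e_max - e = 0.95 - 0.73 = 0.22
e_max - e_min = 0.95 - 0.51 = 0.44
Dr = 0.22 / 0.44 * 100
Dr = 50.0 %


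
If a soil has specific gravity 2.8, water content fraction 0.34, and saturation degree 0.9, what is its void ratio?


Using the relation e = Gs * w / S
e = 2.8 * 0.34 / 0.9
e = 1.0578


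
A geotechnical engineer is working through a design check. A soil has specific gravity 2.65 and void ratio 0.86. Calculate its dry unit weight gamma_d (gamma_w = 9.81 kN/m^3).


Result: 13.977 kN/m^3

Derivation:
Using gamma_d = Gs * gamma_w / (1 + e)
gamma_d = 2.65 * 9.81 / (1 + 0.86)
gamma_d = 2.65 * 9.81 / 1.86
gamma_d = 13.977 kN/m^3


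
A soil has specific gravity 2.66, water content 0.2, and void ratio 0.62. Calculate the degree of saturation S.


Using S = Gs * w / e
S = 2.66 * 0.2 / 0.62
S = 0.8581


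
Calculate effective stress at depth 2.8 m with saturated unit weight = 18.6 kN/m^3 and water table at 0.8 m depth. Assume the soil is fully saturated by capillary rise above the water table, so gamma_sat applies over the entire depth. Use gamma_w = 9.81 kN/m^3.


Total stress = gamma_sat * depth
sigma = 18.6 * 2.8 = 52.08 kPa
Pore water pressure u = gamma_w * (depth - d_wt)
u = 9.81 * (2.8 - 0.8) = 19.62 kPa
Effective stress = sigma - u
sigma' = 52.08 - 19.62 = 32.46 kPa


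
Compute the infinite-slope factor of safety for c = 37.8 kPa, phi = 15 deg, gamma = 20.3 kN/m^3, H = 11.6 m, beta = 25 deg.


Result: 0.994

Derivation:
Using Fs = c / (gamma*H*sin(beta)*cos(beta)) + tan(phi)/tan(beta)
Cohesion contribution = 37.8 / (20.3*11.6*sin(25)*cos(25))
Cohesion contribution = 0.419096
Friction contribution = tan(15)/tan(25) = 0.574619
Fs = 0.419096 + 0.574619
Fs = 0.994


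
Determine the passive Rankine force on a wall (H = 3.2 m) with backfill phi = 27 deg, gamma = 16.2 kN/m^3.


Compute passive earth pressure coefficient:
Kp = tan^2(45 + phi/2) = tan^2(58.5) = 2.66294
Compute passive force:
Pp = 0.5 * Kp * gamma * H^2
Pp = 0.5 * 2.66294 * 16.2 * 3.2^2
Pp = 220.87 kN/m


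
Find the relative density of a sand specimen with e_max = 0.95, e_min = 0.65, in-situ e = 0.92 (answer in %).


Using Dr = (e_max - e) / (e_max - e_min) * 100
e_max - e = 0.95 - 0.92 = 0.03
e_max - e_min = 0.95 - 0.65 = 0.3
Dr = 0.03 / 0.3 * 100
Dr = 10.0 %


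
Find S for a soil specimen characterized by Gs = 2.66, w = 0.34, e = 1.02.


Using S = Gs * w / e
S = 2.66 * 0.34 / 1.02
S = 0.8867


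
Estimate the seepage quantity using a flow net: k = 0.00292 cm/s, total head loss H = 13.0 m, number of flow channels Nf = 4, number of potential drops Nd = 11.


Convert k to m/s for unit consistency with H:
k = 0.00292 cm/s = 0.00292 / 100 m/s = 2.92e-05 m/s
Using q = k * H * Nf / Nd
Nf / Nd = 4 / 11 = 0.3636
q = 2.92e-05 * 13.0 * 0.3636
q = 0.000138 m^3/s per m


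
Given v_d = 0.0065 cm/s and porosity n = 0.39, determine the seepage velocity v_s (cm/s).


Using v_s = v_d / n
v_s = 0.0065 / 0.39
v_s = 0.01667 cm/s


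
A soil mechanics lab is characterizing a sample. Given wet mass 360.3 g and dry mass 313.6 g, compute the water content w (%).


Using w = (m_wet - m_dry) / m_dry * 100
m_wet - m_dry = 360.3 - 313.6 = 46.7 g
w = 46.7 / 313.6 * 100
w = 14.89 %


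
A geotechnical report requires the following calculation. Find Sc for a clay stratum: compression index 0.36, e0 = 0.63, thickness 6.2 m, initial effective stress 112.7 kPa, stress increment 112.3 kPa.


Using Sc = Cc * H / (1 + e0) * log10((sigma0 + delta_sigma) / sigma0)
Stress ratio = (112.7 + 112.3) / 112.7 = 1.99645
log10(1.99645) = 0.300259
Cc * H / (1 + e0) = 0.36 * 6.2 / (1 + 0.63) = 1.36933
Sc = 1.36933 * 0.300259
Sc = 0.4112 m


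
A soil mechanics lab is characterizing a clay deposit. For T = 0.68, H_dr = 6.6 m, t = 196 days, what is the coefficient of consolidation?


Using cv = T * H_dr^2 / t
H_dr^2 = 6.6^2 = 43.56
cv = 0.68 * 43.56 / 196
cv = 0.15113 m^2/day


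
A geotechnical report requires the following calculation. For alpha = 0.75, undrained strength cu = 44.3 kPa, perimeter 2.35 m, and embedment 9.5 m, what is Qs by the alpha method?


Using Qs = alpha * cu * perimeter * L
Qs = 0.75 * 44.3 * 2.35 * 9.5
Qs = 741.75 kN


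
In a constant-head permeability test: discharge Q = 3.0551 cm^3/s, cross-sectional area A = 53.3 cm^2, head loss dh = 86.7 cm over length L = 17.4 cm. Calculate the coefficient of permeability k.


Result: 0.011503 cm/s

Derivation:
Compute hydraulic gradient:
i = dh / L = 86.7 / 17.4 = 4.98276
Then apply Darcy's law:
k = Q / (A * i)
k = 3.0551 / (53.3 * 4.98276)
k = 3.0551 / 265.581
k = 0.011503 cm/s


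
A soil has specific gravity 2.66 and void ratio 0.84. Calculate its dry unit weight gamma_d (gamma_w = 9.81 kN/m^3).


Using gamma_d = Gs * gamma_w / (1 + e)
gamma_d = 2.66 * 9.81 / (1 + 0.84)
gamma_d = 2.66 * 9.81 / 1.84
gamma_d = 14.182 kN/m^3


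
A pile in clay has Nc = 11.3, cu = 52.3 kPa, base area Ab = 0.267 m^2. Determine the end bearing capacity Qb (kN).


Using Qb = Nc * cu * Ab
Qb = 11.3 * 52.3 * 0.267
Qb = 157.79 kN


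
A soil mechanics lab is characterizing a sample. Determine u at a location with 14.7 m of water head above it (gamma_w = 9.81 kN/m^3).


Result: 144.21 kPa

Derivation:
Using u = gamma_w * h_w
u = 9.81 * 14.7
u = 144.21 kPa


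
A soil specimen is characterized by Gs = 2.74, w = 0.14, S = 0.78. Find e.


Result: 0.4918

Derivation:
Using the relation e = Gs * w / S
e = 2.74 * 0.14 / 0.78
e = 0.4918


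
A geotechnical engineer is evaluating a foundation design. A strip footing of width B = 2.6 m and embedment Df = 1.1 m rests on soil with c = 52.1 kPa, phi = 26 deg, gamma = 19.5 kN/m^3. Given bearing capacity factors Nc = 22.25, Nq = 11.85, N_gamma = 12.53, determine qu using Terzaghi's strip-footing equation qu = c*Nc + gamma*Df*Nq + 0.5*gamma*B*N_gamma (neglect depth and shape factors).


Compute qu = c*Nc + gamma*Df*Nq + 0.5*gamma*B*N_gamma
Term 1: 52.1 * 22.25 = 1159.225
Term 2: 19.5 * 1.1 * 11.85 = 254.1825
Term 3: 0.5 * 19.5 * 2.6 * 12.53 = 317.6355
qu = 1159.225 + 254.1825 + 317.6355
qu = 1731.04 kPa


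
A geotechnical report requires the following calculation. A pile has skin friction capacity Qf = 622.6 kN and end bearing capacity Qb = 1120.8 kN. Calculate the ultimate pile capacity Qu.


Result: 1743.4 kN

Derivation:
Using Qu = Qf + Qb
Qu = 622.6 + 1120.8
Qu = 1743.4 kN


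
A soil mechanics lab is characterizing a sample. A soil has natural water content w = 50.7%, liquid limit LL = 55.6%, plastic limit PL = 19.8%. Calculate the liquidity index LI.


First compute the plasticity index:
PI = LL - PL = 55.6 - 19.8 = 35.8
Then compute the liquidity index:
LI = (w - PL) / PI
LI = (50.7 - 19.8) / 35.8
LI = 0.863


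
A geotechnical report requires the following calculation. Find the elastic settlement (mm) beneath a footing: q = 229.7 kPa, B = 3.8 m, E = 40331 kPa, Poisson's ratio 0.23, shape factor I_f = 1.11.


Using Se = q * B * (1 - nu^2) * I_f / E
1 - nu^2 = 1 - 0.23^2 = 0.9471
Se = 229.7 * 3.8 * 0.9471 * 1.11 / 40331
Se = 0.022752 m
Convert to mm: Se = 0.022752 * 1000 = 22.752 mm


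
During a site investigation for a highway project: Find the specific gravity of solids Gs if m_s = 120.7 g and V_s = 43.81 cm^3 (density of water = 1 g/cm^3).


Result: 2.755

Derivation:
Using Gs = m_s / (V_s * rho_w)
Since rho_w = 1 g/cm^3:
Gs = 120.7 / 43.81
Gs = 2.755


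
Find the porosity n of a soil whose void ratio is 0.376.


Result: 0.2733

Derivation:
Using the relation n = e / (1 + e)
n = 0.376 / (1 + 0.376)
n = 0.376 / 1.376
n = 0.2733


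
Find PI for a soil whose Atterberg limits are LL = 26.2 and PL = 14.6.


Result: 11.6

Derivation:
Using PI = LL - PL
PI = 26.2 - 14.6
PI = 11.6


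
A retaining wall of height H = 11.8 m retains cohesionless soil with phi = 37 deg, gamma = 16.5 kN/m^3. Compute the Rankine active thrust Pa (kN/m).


Compute active earth pressure coefficient:
Ka = tan^2(45 - phi/2) = tan^2(26.5) = 0.248584
Compute active force:
Pa = 0.5 * Ka * gamma * H^2
Pa = 0.5 * 0.248584 * 16.5 * 11.8^2
Pa = 285.56 kN/m


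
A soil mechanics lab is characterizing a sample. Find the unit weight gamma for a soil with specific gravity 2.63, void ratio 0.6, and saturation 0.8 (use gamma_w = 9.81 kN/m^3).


Using gamma = gamma_w * (Gs + S*e) / (1 + e)
Numerator: Gs + S*e = 2.63 + 0.8*0.6 = 3.11
Denominator: 1 + e = 1 + 0.6 = 1.6
gamma = 9.81 * 3.11 / 1.6
gamma = 19.068 kN/m^3


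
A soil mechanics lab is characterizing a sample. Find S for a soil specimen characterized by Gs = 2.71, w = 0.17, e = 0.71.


Using S = Gs * w / e
S = 2.71 * 0.17 / 0.71
S = 0.6489


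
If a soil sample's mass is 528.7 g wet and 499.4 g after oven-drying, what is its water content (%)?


Using w = (m_wet - m_dry) / m_dry * 100
m_wet - m_dry = 528.7 - 499.4 = 29.3 g
w = 29.3 / 499.4 * 100
w = 5.87 %


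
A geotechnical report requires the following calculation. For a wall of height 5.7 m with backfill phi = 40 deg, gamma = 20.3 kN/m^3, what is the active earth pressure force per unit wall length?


Result: 71.71 kN/m

Derivation:
Compute active earth pressure coefficient:
Ka = tan^2(45 - phi/2) = tan^2(25.0) = 0.217443
Compute active force:
Pa = 0.5 * Ka * gamma * H^2
Pa = 0.5 * 0.217443 * 20.3 * 5.7^2
Pa = 71.71 kN/m


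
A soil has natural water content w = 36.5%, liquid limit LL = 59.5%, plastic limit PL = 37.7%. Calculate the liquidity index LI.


Result: -0.055

Derivation:
First compute the plasticity index:
PI = LL - PL = 59.5 - 37.7 = 21.8
Then compute the liquidity index:
LI = (w - PL) / PI
LI = (36.5 - 37.7) / 21.8
LI = -0.055


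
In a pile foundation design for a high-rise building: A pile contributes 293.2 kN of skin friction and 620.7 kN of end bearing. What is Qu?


Using Qu = Qf + Qb
Qu = 293.2 + 620.7
Qu = 913.9 kN


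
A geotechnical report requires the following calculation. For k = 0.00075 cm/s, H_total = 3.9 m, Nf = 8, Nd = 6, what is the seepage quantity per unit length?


Result: 3.9e-05 m^3/s per m

Derivation:
Convert k to m/s for unit consistency with H:
k = 0.00075 cm/s = 0.00075 / 100 m/s = 7.5e-06 m/s
Using q = k * H * Nf / Nd
Nf / Nd = 8 / 6 = 1.3333
q = 7.5e-06 * 3.9 * 1.3333
q = 3.9e-05 m^3/s per m


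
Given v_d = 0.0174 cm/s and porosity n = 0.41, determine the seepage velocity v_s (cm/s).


Using v_s = v_d / n
v_s = 0.0174 / 0.41
v_s = 0.04244 cm/s


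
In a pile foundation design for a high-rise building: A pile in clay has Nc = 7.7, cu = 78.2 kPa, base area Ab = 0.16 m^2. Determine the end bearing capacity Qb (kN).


Result: 96.34 kN

Derivation:
Using Qb = Nc * cu * Ab
Qb = 7.7 * 78.2 * 0.16
Qb = 96.34 kN


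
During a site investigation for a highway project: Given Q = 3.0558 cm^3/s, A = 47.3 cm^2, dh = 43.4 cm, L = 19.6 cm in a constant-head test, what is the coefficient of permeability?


Compute hydraulic gradient:
i = dh / L = 43.4 / 19.6 = 2.21429
Then apply Darcy's law:
k = Q / (A * i)
k = 3.0558 / (47.3 * 2.21429)
k = 3.0558 / 104.736
k = 0.029176 cm/s


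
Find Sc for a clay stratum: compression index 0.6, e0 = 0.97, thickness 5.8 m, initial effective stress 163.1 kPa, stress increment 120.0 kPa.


Using Sc = Cc * H / (1 + e0) * log10((sigma0 + delta_sigma) / sigma0)
Stress ratio = (163.1 + 120.0) / 163.1 = 1.73574
log10(1.73574) = 0.239486
Cc * H / (1 + e0) = 0.6 * 5.8 / (1 + 0.97) = 1.7665
Sc = 1.7665 * 0.239486
Sc = 0.4231 m


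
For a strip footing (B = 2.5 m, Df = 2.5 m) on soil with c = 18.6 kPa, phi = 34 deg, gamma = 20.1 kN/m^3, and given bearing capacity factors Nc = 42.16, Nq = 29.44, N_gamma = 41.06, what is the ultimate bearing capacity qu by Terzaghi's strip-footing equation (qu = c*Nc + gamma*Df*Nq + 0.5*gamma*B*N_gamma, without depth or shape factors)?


Result: 3295.17 kPa

Derivation:
Compute qu = c*Nc + gamma*Df*Nq + 0.5*gamma*B*N_gamma
Term 1: 18.6 * 42.16 = 784.176
Term 2: 20.1 * 2.5 * 29.44 = 1479.36
Term 3: 0.5 * 20.1 * 2.5 * 41.06 = 1031.6325
qu = 784.176 + 1479.36 + 1031.6325
qu = 3295.17 kPa


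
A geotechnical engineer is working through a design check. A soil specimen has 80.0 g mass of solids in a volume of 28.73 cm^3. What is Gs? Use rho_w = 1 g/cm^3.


Using Gs = m_s / (V_s * rho_w)
Since rho_w = 1 g/cm^3:
Gs = 80.0 / 28.73
Gs = 2.785


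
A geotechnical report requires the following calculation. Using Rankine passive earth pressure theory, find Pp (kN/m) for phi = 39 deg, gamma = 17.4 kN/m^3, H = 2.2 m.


Compute passive earth pressure coefficient:
Kp = tan^2(45 + phi/2) = tan^2(64.5) = 4.395495
Compute passive force:
Pp = 0.5 * Kp * gamma * H^2
Pp = 0.5 * 4.395495 * 17.4 * 2.2^2
Pp = 185.09 kN/m


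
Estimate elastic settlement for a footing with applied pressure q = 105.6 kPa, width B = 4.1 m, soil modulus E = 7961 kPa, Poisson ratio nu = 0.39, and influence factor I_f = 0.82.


Using Se = q * B * (1 - nu^2) * I_f / E
1 - nu^2 = 1 - 0.39^2 = 0.8479
Se = 105.6 * 4.1 * 0.8479 * 0.82 / 7961
Se = 0.037813 m
Convert to mm: Se = 0.037813 * 1000 = 37.813 mm


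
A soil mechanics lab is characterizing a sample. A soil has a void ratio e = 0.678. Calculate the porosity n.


Using the relation n = e / (1 + e)
n = 0.678 / (1 + 0.678)
n = 0.678 / 1.678
n = 0.4041


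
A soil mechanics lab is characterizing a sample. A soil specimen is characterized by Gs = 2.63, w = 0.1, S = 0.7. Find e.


Result: 0.3757

Derivation:
Using the relation e = Gs * w / S
e = 2.63 * 0.1 / 0.7
e = 0.3757


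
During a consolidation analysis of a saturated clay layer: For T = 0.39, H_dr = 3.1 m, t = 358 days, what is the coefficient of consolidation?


Using cv = T * H_dr^2 / t
H_dr^2 = 3.1^2 = 9.61
cv = 0.39 * 9.61 / 358
cv = 0.01047 m^2/day


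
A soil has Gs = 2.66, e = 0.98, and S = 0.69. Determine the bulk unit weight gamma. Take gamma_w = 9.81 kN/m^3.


Using gamma = gamma_w * (Gs + S*e) / (1 + e)
Numerator: Gs + S*e = 2.66 + 0.69*0.98 = 3.3362
Denominator: 1 + e = 1 + 0.98 = 1.98
gamma = 9.81 * 3.3362 / 1.98
gamma = 16.529 kN/m^3


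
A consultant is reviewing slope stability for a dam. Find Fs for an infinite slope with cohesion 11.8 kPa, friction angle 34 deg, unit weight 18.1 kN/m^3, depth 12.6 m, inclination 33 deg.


Using Fs = c / (gamma*H*sin(beta)*cos(beta)) + tan(phi)/tan(beta)
Cohesion contribution = 11.8 / (18.1*12.6*sin(33)*cos(33))
Cohesion contribution = 0.113275
Friction contribution = tan(34)/tan(33) = 1.03865
Fs = 0.113275 + 1.03865
Fs = 1.152


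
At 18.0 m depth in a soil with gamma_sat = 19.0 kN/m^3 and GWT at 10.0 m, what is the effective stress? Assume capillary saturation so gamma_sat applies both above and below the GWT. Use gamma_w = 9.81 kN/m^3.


Total stress = gamma_sat * depth
sigma = 19.0 * 18.0 = 342.0 kPa
Pore water pressure u = gamma_w * (depth - d_wt)
u = 9.81 * (18.0 - 10.0) = 78.48 kPa
Effective stress = sigma - u
sigma' = 342.0 - 78.48 = 263.52 kPa


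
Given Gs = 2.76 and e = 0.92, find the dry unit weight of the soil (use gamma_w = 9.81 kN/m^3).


Result: 14.102 kN/m^3

Derivation:
Using gamma_d = Gs * gamma_w / (1 + e)
gamma_d = 2.76 * 9.81 / (1 + 0.92)
gamma_d = 2.76 * 9.81 / 1.92
gamma_d = 14.102 kN/m^3


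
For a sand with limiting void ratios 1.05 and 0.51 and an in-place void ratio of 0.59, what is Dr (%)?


Using Dr = (e_max - e) / (e_max - e_min) * 100
e_max - e = 1.05 - 0.59 = 0.46
e_max - e_min = 1.05 - 0.51 = 0.54
Dr = 0.46 / 0.54 * 100
Dr = 85.19 %


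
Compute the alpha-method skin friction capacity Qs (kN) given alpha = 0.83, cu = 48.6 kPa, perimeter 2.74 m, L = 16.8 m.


Result: 1856.84 kN

Derivation:
Using Qs = alpha * cu * perimeter * L
Qs = 0.83 * 48.6 * 2.74 * 16.8
Qs = 1856.84 kN


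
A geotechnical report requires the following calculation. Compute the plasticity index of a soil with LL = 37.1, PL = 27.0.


Result: 10.1

Derivation:
Using PI = LL - PL
PI = 37.1 - 27.0
PI = 10.1


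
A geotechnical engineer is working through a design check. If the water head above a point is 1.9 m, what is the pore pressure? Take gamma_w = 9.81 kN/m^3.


Using u = gamma_w * h_w
u = 9.81 * 1.9
u = 18.64 kPa


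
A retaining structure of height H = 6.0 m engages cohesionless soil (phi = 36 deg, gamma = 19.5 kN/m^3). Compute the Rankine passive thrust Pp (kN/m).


Result: 1352.0 kN/m

Derivation:
Compute passive earth pressure coefficient:
Kp = tan^2(45 + phi/2) = tan^2(63.0) = 3.85184
Compute passive force:
Pp = 0.5 * Kp * gamma * H^2
Pp = 0.5 * 3.85184 * 19.5 * 6.0^2
Pp = 1352.0 kN/m


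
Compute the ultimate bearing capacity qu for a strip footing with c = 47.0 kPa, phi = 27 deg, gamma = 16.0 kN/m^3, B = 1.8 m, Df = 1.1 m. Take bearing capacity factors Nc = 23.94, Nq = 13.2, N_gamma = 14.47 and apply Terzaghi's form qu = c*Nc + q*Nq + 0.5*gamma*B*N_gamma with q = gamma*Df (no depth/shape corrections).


Result: 1565.87 kPa

Derivation:
Compute qu = c*Nc + gamma*Df*Nq + 0.5*gamma*B*N_gamma
Term 1: 47.0 * 23.94 = 1125.18
Term 2: 16.0 * 1.1 * 13.2 = 232.32
Term 3: 0.5 * 16.0 * 1.8 * 14.47 = 208.368
qu = 1125.18 + 232.32 + 208.368
qu = 1565.87 kPa


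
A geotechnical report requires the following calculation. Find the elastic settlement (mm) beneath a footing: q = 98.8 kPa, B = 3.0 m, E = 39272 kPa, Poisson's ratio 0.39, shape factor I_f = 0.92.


Using Se = q * B * (1 - nu^2) * I_f / E
1 - nu^2 = 1 - 0.39^2 = 0.8479
Se = 98.8 * 3.0 * 0.8479 * 0.92 / 39272
Se = 0.005887 m
Convert to mm: Se = 0.005887 * 1000 = 5.887 mm


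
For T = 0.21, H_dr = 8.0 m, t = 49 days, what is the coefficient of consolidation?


Using cv = T * H_dr^2 / t
H_dr^2 = 8.0^2 = 64.0
cv = 0.21 * 64.0 / 49
cv = 0.27429 m^2/day


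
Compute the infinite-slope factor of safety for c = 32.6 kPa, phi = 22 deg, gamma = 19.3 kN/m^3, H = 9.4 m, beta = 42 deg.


Result: 0.81

Derivation:
Using Fs = c / (gamma*H*sin(beta)*cos(beta)) + tan(phi)/tan(beta)
Cohesion contribution = 32.6 / (19.3*9.4*sin(42)*cos(42))
Cohesion contribution = 0.361367
Friction contribution = tan(22)/tan(42) = 0.448717
Fs = 0.361367 + 0.448717
Fs = 0.81


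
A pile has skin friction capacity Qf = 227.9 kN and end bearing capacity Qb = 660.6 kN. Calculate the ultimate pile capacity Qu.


Result: 888.5 kN

Derivation:
Using Qu = Qf + Qb
Qu = 227.9 + 660.6
Qu = 888.5 kN


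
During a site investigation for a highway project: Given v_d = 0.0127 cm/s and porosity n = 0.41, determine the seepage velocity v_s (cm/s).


Using v_s = v_d / n
v_s = 0.0127 / 0.41
v_s = 0.03098 cm/s


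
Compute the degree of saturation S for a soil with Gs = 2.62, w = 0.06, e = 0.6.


Using S = Gs * w / e
S = 2.62 * 0.06 / 0.6
S = 0.262


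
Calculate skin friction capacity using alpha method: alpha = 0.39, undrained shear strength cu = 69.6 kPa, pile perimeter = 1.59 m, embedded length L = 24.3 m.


Using Qs = alpha * cu * perimeter * L
Qs = 0.39 * 69.6 * 1.59 * 24.3
Qs = 1048.76 kN


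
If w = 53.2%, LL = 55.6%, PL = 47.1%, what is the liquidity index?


First compute the plasticity index:
PI = LL - PL = 55.6 - 47.1 = 8.5
Then compute the liquidity index:
LI = (w - PL) / PI
LI = (53.2 - 47.1) / 8.5
LI = 0.718


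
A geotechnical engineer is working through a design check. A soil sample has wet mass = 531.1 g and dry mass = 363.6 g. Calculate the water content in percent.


Using w = (m_wet - m_dry) / m_dry * 100
m_wet - m_dry = 531.1 - 363.6 = 167.5 g
w = 167.5 / 363.6 * 100
w = 46.07 %


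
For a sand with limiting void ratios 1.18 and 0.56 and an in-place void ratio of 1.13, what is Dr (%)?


Using Dr = (e_max - e) / (e_max - e_min) * 100
e_max - e = 1.18 - 1.13 = 0.05
e_max - e_min = 1.18 - 0.56 = 0.62
Dr = 0.05 / 0.62 * 100
Dr = 8.06 %


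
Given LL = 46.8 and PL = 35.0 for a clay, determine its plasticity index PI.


Using PI = LL - PL
PI = 46.8 - 35.0
PI = 11.8


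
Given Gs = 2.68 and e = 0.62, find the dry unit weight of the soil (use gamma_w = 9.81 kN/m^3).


Using gamma_d = Gs * gamma_w / (1 + e)
gamma_d = 2.68 * 9.81 / (1 + 0.62)
gamma_d = 2.68 * 9.81 / 1.62
gamma_d = 16.229 kN/m^3


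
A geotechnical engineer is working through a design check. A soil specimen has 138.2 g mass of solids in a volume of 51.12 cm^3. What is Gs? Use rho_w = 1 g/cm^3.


Result: 2.703

Derivation:
Using Gs = m_s / (V_s * rho_w)
Since rho_w = 1 g/cm^3:
Gs = 138.2 / 51.12
Gs = 2.703


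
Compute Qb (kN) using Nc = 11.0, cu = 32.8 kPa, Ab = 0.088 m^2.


Using Qb = Nc * cu * Ab
Qb = 11.0 * 32.8 * 0.088
Qb = 31.75 kN


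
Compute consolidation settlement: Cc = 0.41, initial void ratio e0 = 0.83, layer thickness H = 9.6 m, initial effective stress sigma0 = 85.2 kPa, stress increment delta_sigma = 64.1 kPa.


Using Sc = Cc * H / (1 + e0) * log10((sigma0 + delta_sigma) / sigma0)
Stress ratio = (85.2 + 64.1) / 85.2 = 1.75235
log10(1.75235) = 0.24362
Cc * H / (1 + e0) = 0.41 * 9.6 / (1 + 0.83) = 2.15082
Sc = 2.15082 * 0.24362
Sc = 0.524 m


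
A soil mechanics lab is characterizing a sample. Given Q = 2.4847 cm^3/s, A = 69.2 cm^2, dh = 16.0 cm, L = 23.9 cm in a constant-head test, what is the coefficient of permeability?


Result: 0.053635 cm/s

Derivation:
Compute hydraulic gradient:
i = dh / L = 16.0 / 23.9 = 0.669456
Then apply Darcy's law:
k = Q / (A * i)
k = 2.4847 / (69.2 * 0.669456)
k = 2.4847 / 46.3264
k = 0.053635 cm/s
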